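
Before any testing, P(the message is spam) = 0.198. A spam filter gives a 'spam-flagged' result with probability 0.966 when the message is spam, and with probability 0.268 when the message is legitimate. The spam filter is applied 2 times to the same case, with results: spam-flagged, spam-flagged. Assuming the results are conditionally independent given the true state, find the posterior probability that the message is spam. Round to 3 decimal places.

Posterior P(H) ≈ 0.762

Let H be the event that the message is spam; start with P(H) = 0.198. P('spam-flagged'|H) = 0.966, P('spam-flagged'|¬H) = 0.268.
Update on result 1 ('spam-flagged'): P(H) ← 0.966·0.1980 / (0.966·0.1980 + 0.268·0.8020) = 0.19127/0.40620 = 0.4709.
Update on result 2 ('spam-flagged'): P(H) ← 0.966·0.4709 / (0.966·0.4709 + 0.268·0.5291) = 0.45486/0.59667 = 0.7623.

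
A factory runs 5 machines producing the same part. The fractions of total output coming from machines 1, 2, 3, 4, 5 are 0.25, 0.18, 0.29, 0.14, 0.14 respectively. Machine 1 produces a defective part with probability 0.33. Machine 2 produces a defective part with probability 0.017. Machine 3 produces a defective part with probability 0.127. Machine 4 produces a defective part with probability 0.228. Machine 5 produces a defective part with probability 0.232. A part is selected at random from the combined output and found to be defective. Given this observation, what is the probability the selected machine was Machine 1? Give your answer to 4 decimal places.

Posterior probability ≈ 0.4417

Tabulate prior·likelihood by source: [1] prior 0.25, lik 0.33, product 0.08250; [2] prior 0.18, lik 0.017, product 0.003060; [3] prior 0.29, lik 0.127, product 0.03683; [4] prior 0.14, lik 0.228, product 0.03192; [5] prior 0.14, lik 0.232, product 0.03248.
Normalizing constant = 0.18679; the posterior for Machine 1 is its product over the sum, 0.08250/0.18679 = 0.4417.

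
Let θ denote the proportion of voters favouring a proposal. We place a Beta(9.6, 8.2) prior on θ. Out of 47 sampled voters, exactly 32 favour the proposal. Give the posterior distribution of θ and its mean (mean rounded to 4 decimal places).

The binomial likelihood is conjugate to the Beta prior: with 32 successes and 15 failures, the posterior is Beta(9.6+32, 8.2+15) = Beta(41.6, 23.2).
Posterior mean = α/(α+β) = 41.6/64.8 = 0.6420.

Posterior: Beta(41.6, 23.2); mean ≈ 0.6420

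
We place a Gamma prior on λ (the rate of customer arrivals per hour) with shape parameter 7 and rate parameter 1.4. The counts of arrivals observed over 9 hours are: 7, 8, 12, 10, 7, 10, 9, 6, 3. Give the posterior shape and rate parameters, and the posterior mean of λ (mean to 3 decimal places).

Posterior: Gamma(shape=79, rate=10.4); mean ≈ 7.596

Total count ∑xᵢ = 72 over n = 9 hours.
Gamma is conjugate to the Poisson likelihood: posterior is Gamma(shape = 7+72 = 79, rate = 1.4+9 = 10.4).
Posterior mean = shape/rate = 79/10.4 = 7.596.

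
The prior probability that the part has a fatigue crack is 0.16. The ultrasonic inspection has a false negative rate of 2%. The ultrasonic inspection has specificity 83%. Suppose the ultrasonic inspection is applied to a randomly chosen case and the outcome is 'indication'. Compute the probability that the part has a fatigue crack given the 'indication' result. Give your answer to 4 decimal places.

Write H for 'the part has a fatigue crack'. Prior odds H:¬H = 0.16/0.84 = 0.19048. For the 'indication' outcome, the likelihood ratio is 0.98/0.17 = 5.7647.
Posterior odds = 0.19048 × 5.7647 = 1.0980, so P(H|E) = 1.0980/(1+1.0980) = 0.5234.

P(H | E) ≈ 0.5234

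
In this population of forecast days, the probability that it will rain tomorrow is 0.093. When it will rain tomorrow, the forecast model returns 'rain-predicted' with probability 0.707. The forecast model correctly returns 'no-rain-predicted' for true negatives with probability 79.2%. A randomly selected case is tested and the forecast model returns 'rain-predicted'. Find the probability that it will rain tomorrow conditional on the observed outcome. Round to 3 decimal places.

Write H for 'it will rain tomorrow'. Prior odds H:¬H = 0.093/0.907 = 0.10254. For the 'rain-predicted' outcome, the likelihood ratio is 0.707/0.208 = 3.3990.
Posterior odds = 0.10254 × 3.3990 = 0.34852, so P(H|E) = 0.34852/(1+0.34852) = 0.258.

P(H | E) ≈ 0.258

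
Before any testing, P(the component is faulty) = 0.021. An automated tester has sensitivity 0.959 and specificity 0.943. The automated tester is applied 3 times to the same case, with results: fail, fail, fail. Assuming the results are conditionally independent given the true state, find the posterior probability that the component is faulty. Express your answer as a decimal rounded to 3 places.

With H the event that the component is faulty, the joint likelihood of the observed sequence is P(data|H) = 0.959·0.959·0.959 = 0.88197 and P(data|¬H) = 0.057·0.057·0.057 = 0.00018519.
Bayes: P(H|data) = 0.021·0.88197 / (0.021·0.88197 + 0.979·0.00018519) = 0.018521/0.018703 = 0.9903.

Posterior P(H) ≈ 0.990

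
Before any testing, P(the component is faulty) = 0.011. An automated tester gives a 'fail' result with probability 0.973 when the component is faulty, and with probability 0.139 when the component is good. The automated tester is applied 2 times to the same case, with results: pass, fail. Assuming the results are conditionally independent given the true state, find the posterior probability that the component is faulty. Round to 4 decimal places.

Posterior P(H) ≈ 0.0024

With H the event that the component is faulty, the joint likelihood of the observed sequence is P(data|H) = 0.027·0.973 = 0.026271 and P(data|¬H) = 0.861·0.139 = 0.11968.
Bayes: P(H|data) = 0.011·0.026271 / (0.011·0.026271 + 0.989·0.11968) = 0.00028898/0.11865 = 0.0024.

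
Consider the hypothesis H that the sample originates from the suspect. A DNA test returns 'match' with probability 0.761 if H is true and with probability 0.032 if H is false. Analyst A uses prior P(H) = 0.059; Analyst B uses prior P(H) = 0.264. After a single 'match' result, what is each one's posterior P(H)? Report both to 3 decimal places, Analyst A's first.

P('+'|H) = 0.761, P('+'|¬H) = 0.032.
Analyst A: numerator 0.761·0.059 = 0.044899; evidence = 0.044899+0.032·0.941 = 0.075011; posterior = 0.599.
Analyst B: numerator 0.761·0.264 = 0.20090; evidence = 0.20090+0.032·0.736 = 0.22446; posterior = 0.895.

Analyst A: 0.599; Analyst B: 0.895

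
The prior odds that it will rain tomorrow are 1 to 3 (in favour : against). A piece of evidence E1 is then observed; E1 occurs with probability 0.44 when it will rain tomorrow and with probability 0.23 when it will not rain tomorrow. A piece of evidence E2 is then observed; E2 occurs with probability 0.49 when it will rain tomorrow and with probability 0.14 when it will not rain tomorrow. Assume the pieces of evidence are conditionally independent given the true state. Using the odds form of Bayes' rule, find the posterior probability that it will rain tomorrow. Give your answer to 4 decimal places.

Prior odds = 1/3 = 0.33333. In log-odds, ln(0.33333) = -1.0986.
Add log likelihood ratios: ln(1.9130) + ln(3.5000) = 1.9015.
Posterior log-odds = 0.80285, so posterior odds = exp(0.80285) = 2.2319. Converting, P(H|E) = 2.2319/3.2319 = 0.6906.

Posterior probability ≈ 0.6906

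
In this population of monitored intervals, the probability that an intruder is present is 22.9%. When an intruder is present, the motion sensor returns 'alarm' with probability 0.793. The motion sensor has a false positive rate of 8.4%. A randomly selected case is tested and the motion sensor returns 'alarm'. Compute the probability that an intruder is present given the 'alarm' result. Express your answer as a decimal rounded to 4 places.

Let H be the event that an intruder is present. P(H) = 0.229, so P(¬H) = 0.771. With E the 'alarm' result, P(E|H) = 0.793 and P(E|¬H) = 0.084.
P(E) = 0.793·0.229 + 0.084·0.771 = 0.18160 + 0.064764 = 0.24636.
By Bayes' theorem, P(H|E) = 0.18160 / 0.24636 = 0.7371.

P(H | E) ≈ 0.7371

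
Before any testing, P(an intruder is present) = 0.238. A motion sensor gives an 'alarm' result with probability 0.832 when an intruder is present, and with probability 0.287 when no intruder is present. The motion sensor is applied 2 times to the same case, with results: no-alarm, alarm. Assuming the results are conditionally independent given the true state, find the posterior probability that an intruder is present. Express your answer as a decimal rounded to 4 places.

Posterior P(H) ≈ 0.1758

Let H be the event that an intruder is present; start with P(H) = 0.238. P('alarm'|H) = 0.832, P('alarm'|¬H) = 0.287.
Update on result 1 ('no-alarm'): P(H) ← 0.168·0.2380 / (0.168·0.2380 + 0.713·0.7620) = 0.039984/0.58329 = 0.0685.
Update on result 2 ('alarm'): P(H) ← 0.832·0.0685 / (0.832·0.0685 + 0.287·0.9315) = 0.057033/0.32436 = 0.1758.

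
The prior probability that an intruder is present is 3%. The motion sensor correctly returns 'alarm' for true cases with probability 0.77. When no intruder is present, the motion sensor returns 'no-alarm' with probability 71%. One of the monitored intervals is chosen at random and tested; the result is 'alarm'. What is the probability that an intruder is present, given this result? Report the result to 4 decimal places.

Write H for 'an intruder is present'. Prior odds H:¬H = 0.03/0.97 = 0.030928. For the 'alarm' outcome, the likelihood ratio is 0.77/0.29 = 2.6552.
Posterior odds = 0.030928 × 2.6552 = 0.082119, so P(H|E) = 0.082119/(1+0.082119) = 0.0759.

P(H | E) ≈ 0.0759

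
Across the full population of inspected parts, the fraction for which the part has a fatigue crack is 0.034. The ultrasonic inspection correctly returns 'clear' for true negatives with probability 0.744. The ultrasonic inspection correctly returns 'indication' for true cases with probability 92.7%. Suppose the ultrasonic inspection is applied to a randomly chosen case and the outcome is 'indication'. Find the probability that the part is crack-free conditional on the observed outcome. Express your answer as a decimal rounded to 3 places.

Write H for 'the part has a fatigue crack'. Prior odds H:¬H = 0.034/0.966 = 0.035197. For the 'indication' outcome, the likelihood ratio is 0.927/0.256 = 3.6211.
Posterior odds = 0.035197 × 3.6211 = 0.12745, so P(H|E) = 0.12745/(1+0.12745) = 0.113. Then P(¬H|E) = 1 − 0.113 = 0.887.

P(¬H | E) ≈ 0.887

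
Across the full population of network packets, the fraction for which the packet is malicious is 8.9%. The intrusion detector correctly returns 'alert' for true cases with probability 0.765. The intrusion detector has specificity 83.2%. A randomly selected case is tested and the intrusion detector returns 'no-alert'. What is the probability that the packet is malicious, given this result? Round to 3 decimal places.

Let H be the event that the packet is malicious. P(H) = 0.089, so P(¬H) = 0.911. With E the 'no-alert' result, P(E|H) = 0.235 and P(E|¬H) = 0.832.
P(E) = 0.235·0.089 + 0.832·0.911 = 0.020915 + 0.75795 = 0.77887.
By Bayes' theorem, P(H|E) = 0.020915 / 0.77887 = 0.027.

P(H | E) ≈ 0.027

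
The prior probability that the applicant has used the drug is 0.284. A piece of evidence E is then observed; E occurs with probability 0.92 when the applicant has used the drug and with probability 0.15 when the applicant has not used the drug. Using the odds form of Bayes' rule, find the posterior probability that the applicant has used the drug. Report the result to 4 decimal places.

Prior odds = 0.284/(1−0.284) = 0.39665.
Likelihood ratio for E = 0.92/0.15 = 6.1333.
Posterior odds = prior odds × LR = 2.4328.
Posterior probability = odds/(1+odds) = 2.4328/3.4328 = 0.7087.

Posterior probability ≈ 0.7087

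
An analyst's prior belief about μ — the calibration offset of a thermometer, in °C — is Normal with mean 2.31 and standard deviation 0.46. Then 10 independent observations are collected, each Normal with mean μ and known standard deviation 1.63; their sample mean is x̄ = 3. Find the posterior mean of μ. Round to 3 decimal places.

Posterior mean ≈ 2.616

With known σ, the Normal prior is conjugate. Weight on the data is w = (n/σ²)/(n/σ² + 1/τ₀²) = 3.76378/(3.76378+4.72590) = 0.44334.
Posterior mean = w·x̄ + (1−w)·μ₀ = 0.44334·3 + 0.55666·2.31 = 2.616.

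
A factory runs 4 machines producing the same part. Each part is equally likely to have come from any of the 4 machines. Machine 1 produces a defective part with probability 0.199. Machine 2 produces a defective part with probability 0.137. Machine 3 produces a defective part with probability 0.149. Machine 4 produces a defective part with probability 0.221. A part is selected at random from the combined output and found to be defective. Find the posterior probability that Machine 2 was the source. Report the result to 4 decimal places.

Tabulate prior·likelihood by source: [1] prior 0.25, lik 0.199, product 0.04975; [2] prior 0.25, lik 0.137, product 0.03425; [3] prior 0.25, lik 0.149, product 0.03725; [4] prior 0.25, lik 0.221, product 0.05525.
Normalizing constant = 0.17650; the posterior for Machine 2 is its product over the sum, 0.03425/0.17650 = 0.1941.

Posterior probability ≈ 0.1941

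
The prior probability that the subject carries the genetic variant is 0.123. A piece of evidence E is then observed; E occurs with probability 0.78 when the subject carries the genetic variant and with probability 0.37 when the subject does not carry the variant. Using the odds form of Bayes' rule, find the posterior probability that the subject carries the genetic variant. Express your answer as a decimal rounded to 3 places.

Prior odds = 0.123/(1−0.123) = 0.14025.
Likelihood ratio for E = 0.78/0.37 = 2.1081.
Posterior odds = prior odds × LR = 0.29566.
Posterior probability = odds/(1+odds) = 0.29566/1.2957 = 0.228.

Posterior probability ≈ 0.228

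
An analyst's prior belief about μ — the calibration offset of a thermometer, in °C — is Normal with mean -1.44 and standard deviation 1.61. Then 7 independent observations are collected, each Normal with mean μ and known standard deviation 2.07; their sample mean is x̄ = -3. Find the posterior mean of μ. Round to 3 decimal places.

Posterior mean ≈ -2.702

With known σ, the Normal prior is conjugate. Weight on the data is w = (n/σ²)/(n/σ² + 1/τ₀²) = 1.63364/(1.63364+0.385788) = 0.80896.
Posterior mean = w·x̄ + (1−w)·μ₀ = 0.80896·-3 + 0.19104·-1.44 = -2.702.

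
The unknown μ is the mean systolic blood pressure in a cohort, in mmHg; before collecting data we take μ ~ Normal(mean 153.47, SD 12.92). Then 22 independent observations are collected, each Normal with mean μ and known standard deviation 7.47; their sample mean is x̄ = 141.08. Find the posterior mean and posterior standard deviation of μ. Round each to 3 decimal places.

Posterior mean ≈ 141.265; posterior SD ≈ 1.581

With known σ, the Normal prior is conjugate. Weight on the data is w = (n/σ²)/(n/σ² + 1/τ₀²) = 0.394259/(0.394259+0.00599066) = 0.98503.
Posterior mean = w·x̄ + (1−w)·μ₀ = 0.98503·141.08 + 0.014967·153.47 = 141.265. Posterior variance = 1/(0.394259+0.00599066) = 2.49844, so SD = 1.581.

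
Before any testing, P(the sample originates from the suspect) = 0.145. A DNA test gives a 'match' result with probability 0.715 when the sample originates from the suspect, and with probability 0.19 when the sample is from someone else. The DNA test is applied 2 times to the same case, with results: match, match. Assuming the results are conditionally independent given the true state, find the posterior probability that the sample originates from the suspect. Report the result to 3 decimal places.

Let H be the event that the sample originates from the suspect; start with P(H) = 0.145. P('match'|H) = 0.715, P('match'|¬H) = 0.19.
Update on result 1 ('match'): P(H) ← 0.715·0.1450 / (0.715·0.1450 + 0.19·0.8550) = 0.10367/0.26613 = 0.3896.
Update on result 2 ('match'): P(H) ← 0.715·0.3896 / (0.715·0.3896 + 0.19·0.6104) = 0.27854/0.39453 = 0.7060.

Posterior P(H) ≈ 0.706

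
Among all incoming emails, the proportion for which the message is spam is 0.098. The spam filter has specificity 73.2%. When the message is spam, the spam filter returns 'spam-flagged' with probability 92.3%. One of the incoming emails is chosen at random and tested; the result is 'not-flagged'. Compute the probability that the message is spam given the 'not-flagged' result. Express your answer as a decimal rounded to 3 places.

Write H for 'the message is spam'. Prior odds H:¬H = 0.098/0.902 = 0.10865. For the 'not-flagged' outcome, the likelihood ratio is 0.077/0.732 = 0.10519.
Posterior odds = 0.10865 × 0.10519 = 0.011429, so P(H|E) = 0.011429/(1+0.011429) = 0.011.

P(H | E) ≈ 0.011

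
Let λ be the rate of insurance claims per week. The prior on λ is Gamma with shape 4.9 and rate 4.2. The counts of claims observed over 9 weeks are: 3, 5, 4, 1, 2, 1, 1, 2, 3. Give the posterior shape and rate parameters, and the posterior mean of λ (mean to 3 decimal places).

Posterior: Gamma(shape=26.9, rate=13.2); mean ≈ 2.038

The Poisson likelihood adds the total count to the shape and the number of exposure periods to the rate. Here ∑xᵢ = 22 and n = 9, so shape 4.9→26.9 and rate 4.2→13.2.
Posterior mean = shape/rate = 26.9/13.2 = 2.038.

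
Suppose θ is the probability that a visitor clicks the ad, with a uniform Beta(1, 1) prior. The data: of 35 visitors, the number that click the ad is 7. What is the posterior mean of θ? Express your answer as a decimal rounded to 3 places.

Posterior mean ≈ 0.216

Observing 7 successes and 28 failures updates Beta(1, 1) by adding the success and failure counts to the two shape parameters: α = 1+7 = 8, β = 1+28 = 29.
E[θ | data] = 8/(8+29) = 0.216.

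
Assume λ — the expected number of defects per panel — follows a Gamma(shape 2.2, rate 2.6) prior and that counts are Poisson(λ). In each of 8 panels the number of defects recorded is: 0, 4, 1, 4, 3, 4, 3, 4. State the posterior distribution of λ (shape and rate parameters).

Total count ∑xᵢ = 23 over n = 8 panels.
Gamma is conjugate to the Poisson likelihood: posterior is Gamma(shape = 2.2+23 = 25.2, rate = 2.6+8 = 10.6).

Posterior: Gamma(shape=25.2, rate=10.6)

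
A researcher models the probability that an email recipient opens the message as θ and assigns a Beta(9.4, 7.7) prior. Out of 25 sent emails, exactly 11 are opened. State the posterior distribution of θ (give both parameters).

Posterior: Beta(20.4, 21.7)

Observing 11 successes and 14 failures updates Beta(9.4, 7.7) by adding the success and failure counts to the two shape parameters: α = 9.4+11 = 20.4, β = 7.7+14 = 21.7.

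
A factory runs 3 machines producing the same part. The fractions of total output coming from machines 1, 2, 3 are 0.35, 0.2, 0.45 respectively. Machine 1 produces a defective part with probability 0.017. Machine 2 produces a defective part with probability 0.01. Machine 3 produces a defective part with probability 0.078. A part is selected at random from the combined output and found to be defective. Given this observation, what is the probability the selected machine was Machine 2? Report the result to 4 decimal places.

Tabulate prior·likelihood by source: [1] prior 0.35, lik 0.017, product 0.005950; [2] prior 0.2, lik 0.01, product 0.002000; [3] prior 0.45, lik 0.078, product 0.03510.
Normalizing constant = 0.043050; the posterior for Machine 2 is its product over the sum, 0.002000/0.043050 = 0.0465.

Posterior probability ≈ 0.0465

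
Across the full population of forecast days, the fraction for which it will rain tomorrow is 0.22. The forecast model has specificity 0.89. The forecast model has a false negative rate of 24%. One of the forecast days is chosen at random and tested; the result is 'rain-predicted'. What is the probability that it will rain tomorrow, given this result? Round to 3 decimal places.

P(H | E) ≈ 0.661

Write H for 'it will rain tomorrow'. Prior odds H:¬H = 0.22/0.78 = 0.28205. For the 'rain-predicted' outcome, the likelihood ratio is 0.76/0.11 = 6.9091.
Posterior odds = 0.28205 × 6.9091 = 1.9487, so P(H|E) = 1.9487/(1+1.9487) = 0.661.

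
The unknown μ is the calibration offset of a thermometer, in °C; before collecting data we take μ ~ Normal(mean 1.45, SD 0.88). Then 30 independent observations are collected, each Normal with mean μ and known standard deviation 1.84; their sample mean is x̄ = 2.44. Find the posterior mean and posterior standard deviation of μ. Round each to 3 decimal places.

Posterior mean ≈ 2.314; posterior SD ≈ 0.314

Prior precision 1/τ₀² = 1/0.88² = 1.29132; data precision n/σ² = 30/1.84² = 8.86106.
Posterior precision = 1.29132 + 8.86106 = 10.1524, giving posterior SD = 1/√10.1524 = 0.314.
Posterior mean = (1.29132·1.45 + 8.86106·2.44) / 10.1524 = 2.314.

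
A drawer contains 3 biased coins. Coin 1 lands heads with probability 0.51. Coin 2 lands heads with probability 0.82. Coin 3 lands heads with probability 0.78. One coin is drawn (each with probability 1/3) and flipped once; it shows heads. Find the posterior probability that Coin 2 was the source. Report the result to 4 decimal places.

Posterior probability ≈ 0.3886

P(heads|C1) = 0.51; P(heads|C2) = 0.82; P(heads|C3) = 0.78.
Prior × likelihood for each source: 0.333333·0.51=0.1700, 0.333333·0.82=0.2733, 0.333333·0.78=0.2600. Summing gives P(heads) = 0.70333.
P(Coin 2 | heads) = 0.2733 / 0.70333 = 0.3886.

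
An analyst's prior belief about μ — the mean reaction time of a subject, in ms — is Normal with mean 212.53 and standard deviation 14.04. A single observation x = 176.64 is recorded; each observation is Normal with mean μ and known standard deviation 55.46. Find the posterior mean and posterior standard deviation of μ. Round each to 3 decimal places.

Prior precision 1/τ₀² = 1/14.04² = 0.00507301; data precision n/σ² = 1/55.46² = 0.00032512.
Posterior precision = 0.00507301 + 0.00032512 = 0.00539813, giving posterior SD = 1/√0.00539813 = 13.611.
Posterior mean = (0.00507301·212.53 + 0.00032512·176.64) / 0.00539813 = 210.368.

Posterior mean ≈ 210.368; posterior SD ≈ 13.611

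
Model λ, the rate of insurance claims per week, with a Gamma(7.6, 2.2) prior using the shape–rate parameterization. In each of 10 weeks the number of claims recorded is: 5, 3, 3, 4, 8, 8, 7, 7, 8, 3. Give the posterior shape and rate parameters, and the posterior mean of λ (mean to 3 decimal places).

Posterior: Gamma(shape=63.6, rate=12.2); mean ≈ 5.213

Total count ∑xᵢ = 56 over n = 10 weeks.
Gamma is conjugate to the Poisson likelihood: posterior is Gamma(shape = 7.6+56 = 63.6, rate = 2.2+10 = 12.2).
E[λ | data] = 63.6/12.2 = 5.213.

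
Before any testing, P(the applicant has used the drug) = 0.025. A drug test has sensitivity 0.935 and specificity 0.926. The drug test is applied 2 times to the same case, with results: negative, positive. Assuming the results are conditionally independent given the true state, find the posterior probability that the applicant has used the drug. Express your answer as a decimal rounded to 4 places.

Let H be the event that the applicant has used the drug; start with P(H) = 0.025. P('positive'|H) = 0.935, P('positive'|¬H) = 0.074.
Update on result 1 ('negative'): P(H) ← 0.065·0.0250 / (0.065·0.0250 + 0.926·0.9750) = 0.0016250/0.90448 = 0.0018.
Update on result 2 ('positive'): P(H) ← 0.935·0.0018 / (0.935·0.0018 + 0.074·0.9982) = 0.0016798/0.075547 = 0.0222.

Posterior P(H) ≈ 0.0222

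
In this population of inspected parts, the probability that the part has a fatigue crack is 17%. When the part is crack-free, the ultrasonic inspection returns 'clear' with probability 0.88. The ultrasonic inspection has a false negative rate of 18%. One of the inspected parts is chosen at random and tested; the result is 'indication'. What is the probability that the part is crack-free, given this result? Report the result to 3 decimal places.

Write H for 'the part has a fatigue crack'. Prior odds H:¬H = 0.17/0.83 = 0.20482. For the 'indication' outcome, the likelihood ratio is 0.82/0.12 = 6.8333.
Posterior odds = 0.20482 × 6.8333 = 1.3996, so P(H|E) = 1.3996/(1+1.3996) = 0.583. Then P(¬H|E) = 1 − 0.583 = 0.417.

P(¬H | E) ≈ 0.417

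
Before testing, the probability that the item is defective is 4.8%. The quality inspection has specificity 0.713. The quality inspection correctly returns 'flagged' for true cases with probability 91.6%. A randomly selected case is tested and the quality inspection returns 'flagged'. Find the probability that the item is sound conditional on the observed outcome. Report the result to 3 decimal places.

Let H be the event that the item is defective. P(H) = 0.048, so P(¬H) = 0.952. With E the 'flagged' result, P(E|H) = 0.916 and P(E|¬H) = 0.287.
P(E) = 0.916·0.048 + 0.287·0.952 = 0.043968 + 0.27322 = 0.31719.
By Bayes' theorem, P(H|E) = 0.043968 / 0.31719 = 0.139. Hence P(¬H|E) = 1 − 0.139 = 0.861.

P(¬H | E) ≈ 0.861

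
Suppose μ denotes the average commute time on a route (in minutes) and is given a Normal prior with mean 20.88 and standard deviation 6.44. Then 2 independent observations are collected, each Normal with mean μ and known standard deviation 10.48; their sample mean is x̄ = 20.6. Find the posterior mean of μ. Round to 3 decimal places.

Prior precision 1/τ₀² = 1/6.44² = 0.0241117; data precision n/σ² = 2/10.48² = 0.0182099.
Posterior precision = 0.0241117 + 0.0182099 = 0.0423216.
Posterior mean = (0.0241117·20.88 + 0.0182099·20.6) / 0.0423216 = 20.760.

Posterior mean ≈ 20.760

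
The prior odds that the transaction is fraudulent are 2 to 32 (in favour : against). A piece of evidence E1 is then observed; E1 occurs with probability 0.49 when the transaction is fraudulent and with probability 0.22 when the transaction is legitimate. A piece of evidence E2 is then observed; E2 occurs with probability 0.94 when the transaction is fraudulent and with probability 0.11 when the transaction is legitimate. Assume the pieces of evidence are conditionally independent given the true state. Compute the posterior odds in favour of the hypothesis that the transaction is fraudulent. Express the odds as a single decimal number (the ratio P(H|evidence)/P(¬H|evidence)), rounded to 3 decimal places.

Prior odds = 2/32 = 0.062500.
Likelihood ratio for E1 = 0.49/0.22 = 2.2273.
Likelihood ratio for E2 = 0.94/0.11 = 8.5455.
Posterior odds = prior odds × LR₁ × LR₂ = 1.1896.

Posterior odds ≈ 1.190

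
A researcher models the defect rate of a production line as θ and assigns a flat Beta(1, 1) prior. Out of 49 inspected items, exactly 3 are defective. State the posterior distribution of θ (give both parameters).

Posterior: Beta(4, 47)

Observing 3 successes and 46 failures updates Beta(1, 1) by adding the success and failure counts to the two shape parameters: α = 1+3 = 4, β = 1+46 = 47.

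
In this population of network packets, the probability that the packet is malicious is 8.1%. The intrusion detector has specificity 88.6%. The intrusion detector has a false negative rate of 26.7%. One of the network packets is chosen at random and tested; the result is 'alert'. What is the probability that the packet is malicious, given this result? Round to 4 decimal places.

P(H | E) ≈ 0.3617

Let H be the event that the packet is malicious. P(H) = 0.081, so P(¬H) = 0.919. With E the 'alert' result, P(E|H) = 0.733 and P(E|¬H) = 0.114.
P(E) = 0.733·0.081 + 0.114·0.919 = 0.059373 + 0.10477 = 0.16414.
By Bayes' theorem, P(H|E) = 0.059373 / 0.16414 = 0.3617.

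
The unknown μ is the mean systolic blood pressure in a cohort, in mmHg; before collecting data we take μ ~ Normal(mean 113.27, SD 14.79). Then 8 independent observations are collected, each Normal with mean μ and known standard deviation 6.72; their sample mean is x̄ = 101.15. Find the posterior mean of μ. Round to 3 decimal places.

Posterior mean ≈ 101.455

With known σ, the Normal prior is conjugate. Weight on the data is w = (n/σ²)/(n/σ² + 1/τ₀²) = 0.177154/(0.177154+0.00457155) = 0.97484.
Posterior mean = w·x̄ + (1−w)·μ₀ = 0.97484·101.15 + 0.025156·113.27 = 101.455.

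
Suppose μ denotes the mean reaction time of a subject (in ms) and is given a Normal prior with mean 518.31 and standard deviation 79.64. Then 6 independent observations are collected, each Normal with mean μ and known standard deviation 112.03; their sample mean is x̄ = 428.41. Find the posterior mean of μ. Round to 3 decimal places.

Posterior mean ≈ 450.706

With known σ, the Normal prior is conjugate. Weight on the data is w = (n/σ²)/(n/σ² + 1/τ₀²) = 0.00047806/(0.00047806+0.00015767) = 0.75199.
Posterior mean = w·x̄ + (1−w)·μ₀ = 0.75199·428.41 + 0.24801·518.31 = 450.706.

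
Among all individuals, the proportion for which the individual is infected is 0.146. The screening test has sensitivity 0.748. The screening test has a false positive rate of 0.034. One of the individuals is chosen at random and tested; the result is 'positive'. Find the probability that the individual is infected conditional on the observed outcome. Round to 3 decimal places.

Write H for 'the individual is infected'. Prior odds H:¬H = 0.146/0.854 = 0.17096. For the 'positive' outcome, the likelihood ratio is 0.748/0.034 = 22.000.
Posterior odds = 0.17096 × 22.000 = 3.7611, so P(H|E) = 3.7611/(1+3.7611) = 0.790.

P(H | E) ≈ 0.790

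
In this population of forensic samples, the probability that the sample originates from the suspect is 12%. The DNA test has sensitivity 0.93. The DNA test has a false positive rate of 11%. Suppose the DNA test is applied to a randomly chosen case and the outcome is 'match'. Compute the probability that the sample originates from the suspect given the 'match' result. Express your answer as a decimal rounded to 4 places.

P(H | E) ≈ 0.5355

Write H for 'the sample originates from the suspect'. Prior odds H:¬H = 0.12/0.88 = 0.13636. For the 'match' outcome, the likelihood ratio is 0.93/0.11 = 8.4545.
Posterior odds = 0.13636 × 8.4545 = 1.1529, so P(H|E) = 1.1529/(1+1.1529) = 0.5355.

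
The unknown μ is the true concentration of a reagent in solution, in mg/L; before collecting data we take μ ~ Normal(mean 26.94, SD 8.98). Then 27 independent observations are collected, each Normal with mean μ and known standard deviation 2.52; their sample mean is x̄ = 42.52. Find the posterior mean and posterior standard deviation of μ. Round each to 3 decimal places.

Prior precision 1/τ₀² = 1/8.98² = 0.0124007; data precision n/σ² = 27/2.52² = 4.25170.
Posterior precision = 0.0124007 + 4.25170 = 4.26410, giving posterior SD = 1/√4.26410 = 0.484.
Posterior mean = (0.0124007·26.94 + 4.25170·42.52) / 4.26410 = 42.475.

Posterior mean ≈ 42.475; posterior SD ≈ 0.484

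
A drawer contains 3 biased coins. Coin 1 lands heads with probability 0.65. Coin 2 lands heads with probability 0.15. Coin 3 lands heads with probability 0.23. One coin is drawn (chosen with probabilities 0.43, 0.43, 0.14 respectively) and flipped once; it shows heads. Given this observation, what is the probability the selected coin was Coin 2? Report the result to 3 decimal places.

Tabulate prior·likelihood by source: [1] prior 0.43, lik 0.65, product 0.2795; [2] prior 0.43, lik 0.15, product 0.06450; [3] prior 0.14, lik 0.23, product 0.03220.
Normalizing constant = 0.37620; the posterior for Coin 2 is its product over the sum, 0.06450/0.37620 = 0.171.

Posterior probability ≈ 0.171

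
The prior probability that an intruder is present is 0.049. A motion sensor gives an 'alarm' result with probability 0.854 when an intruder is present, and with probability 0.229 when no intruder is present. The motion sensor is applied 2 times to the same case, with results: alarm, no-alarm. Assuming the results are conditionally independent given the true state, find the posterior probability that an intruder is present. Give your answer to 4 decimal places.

Posterior P(H) ≈ 0.0351

Let H be the event that an intruder is present; start with P(H) = 0.049. P('alarm'|H) = 0.854, P('alarm'|¬H) = 0.229.
Update on result 1 ('alarm'): P(H) ← 0.854·0.0490 / (0.854·0.0490 + 0.229·0.9510) = 0.041846/0.25962 = 0.1612.
Update on result 2 ('no-alarm'): P(H) ← 0.146·0.1612 / (0.146·0.1612 + 0.771·0.8388) = 0.023532/0.67026 = 0.0351.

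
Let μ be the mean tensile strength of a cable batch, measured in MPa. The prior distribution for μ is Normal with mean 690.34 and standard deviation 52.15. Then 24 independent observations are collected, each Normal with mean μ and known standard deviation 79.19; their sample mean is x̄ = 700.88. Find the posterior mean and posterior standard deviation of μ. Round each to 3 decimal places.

Posterior mean ≈ 699.956; posterior SD ≈ 15.440

Prior precision 1/τ₀² = 1/52.15² = 0.00036770; data precision n/σ² = 24/79.19² = 0.00382711.
Posterior precision = 0.00036770 + 0.00382711 = 0.00419480, giving posterior SD = 1/√0.00419480 = 15.440.
Posterior mean = (0.00036770·690.34 + 0.00382711·700.88) / 0.00419480 = 699.956.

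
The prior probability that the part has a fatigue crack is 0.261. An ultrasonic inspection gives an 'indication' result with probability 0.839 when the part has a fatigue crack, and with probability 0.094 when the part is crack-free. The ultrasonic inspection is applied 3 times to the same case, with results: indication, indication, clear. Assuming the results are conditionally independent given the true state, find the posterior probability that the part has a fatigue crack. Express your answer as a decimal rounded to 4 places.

Posterior P(H) ≈ 0.8333

With H the event that the part has a fatigue crack, the joint likelihood of the observed sequence is P(data|H) = 0.839·0.839·0.161 = 0.11333 and P(data|¬H) = 0.094·0.094·0.906 = 0.0080054.
Bayes: P(H|data) = 0.261·0.11333 / (0.261·0.11333 + 0.739·0.0080054) = 0.029579/0.035495 = 0.8333.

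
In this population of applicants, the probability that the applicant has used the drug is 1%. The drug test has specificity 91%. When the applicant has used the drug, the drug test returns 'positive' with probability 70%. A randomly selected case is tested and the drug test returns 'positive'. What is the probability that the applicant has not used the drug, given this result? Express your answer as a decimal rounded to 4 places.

P(¬H | E) ≈ 0.9272

Let H be the event that the applicant has used the drug. P(H) = 0.01, so P(¬H) = 0.99. With E the 'positive' result, P(E|H) = 0.7 and P(E|¬H) = 0.09.
P(E) = 0.7·0.01 + 0.09·0.99 = 0.0070000 + 0.089100 = 0.096100.
By Bayes' theorem, P(H|E) = 0.0070000 / 0.096100 = 0.0728. Hence P(¬H|E) = 1 − 0.0728 = 0.9272.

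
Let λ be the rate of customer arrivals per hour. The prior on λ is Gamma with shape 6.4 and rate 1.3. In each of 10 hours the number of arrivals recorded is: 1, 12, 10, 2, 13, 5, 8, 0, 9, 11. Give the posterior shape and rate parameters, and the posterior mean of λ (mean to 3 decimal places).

Posterior: Gamma(shape=77.4, rate=11.3); mean ≈ 6.850

Total count ∑xᵢ = 71 over n = 10 hours.
Gamma is conjugate to the Poisson likelihood: posterior is Gamma(shape = 6.4+71 = 77.4, rate = 1.3+10 = 11.3).
E[λ | data] = 77.4/11.3 = 6.850.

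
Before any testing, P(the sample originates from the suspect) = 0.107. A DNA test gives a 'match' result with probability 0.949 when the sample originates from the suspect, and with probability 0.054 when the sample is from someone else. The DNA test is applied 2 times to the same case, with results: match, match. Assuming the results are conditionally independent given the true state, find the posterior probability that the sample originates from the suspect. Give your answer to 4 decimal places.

Let H be the event that the sample originates from the suspect; start with P(H) = 0.107. P('match'|H) = 0.949, P('match'|¬H) = 0.054.
Update on result 1 ('match'): P(H) ← 0.949·0.1070 / (0.949·0.1070 + 0.054·0.8930) = 0.10154/0.14976 = 0.6780.
Update on result 2 ('match'): P(H) ← 0.949·0.6780 / (0.949·0.6780 + 0.054·0.3220) = 0.64344/0.66082 = 0.9737.

Posterior P(H) ≈ 0.9737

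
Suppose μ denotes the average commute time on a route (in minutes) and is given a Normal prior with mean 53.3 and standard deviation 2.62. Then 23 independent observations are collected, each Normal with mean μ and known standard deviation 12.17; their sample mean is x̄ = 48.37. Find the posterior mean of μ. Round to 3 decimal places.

Posterior mean ≈ 50.756

Prior precision 1/τ₀² = 1/2.62² = 0.145679; data precision n/σ² = 23/12.17² = 0.155291.
Posterior precision = 0.145679 + 0.155291 = 0.300970.
Posterior mean = (0.145679·53.3 + 0.155291·48.37) / 0.300970 = 50.756.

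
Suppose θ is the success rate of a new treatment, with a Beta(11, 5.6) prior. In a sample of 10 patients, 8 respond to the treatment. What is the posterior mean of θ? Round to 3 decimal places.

Posterior mean ≈ 0.714

Observing 8 successes and 2 failures updates Beta(11, 5.6) by adding the success and failure counts to the two shape parameters: α = 11+8 = 19, β = 5.6+2 = 7.6.
E[θ | data] = 19/(19+7.6) = 0.714.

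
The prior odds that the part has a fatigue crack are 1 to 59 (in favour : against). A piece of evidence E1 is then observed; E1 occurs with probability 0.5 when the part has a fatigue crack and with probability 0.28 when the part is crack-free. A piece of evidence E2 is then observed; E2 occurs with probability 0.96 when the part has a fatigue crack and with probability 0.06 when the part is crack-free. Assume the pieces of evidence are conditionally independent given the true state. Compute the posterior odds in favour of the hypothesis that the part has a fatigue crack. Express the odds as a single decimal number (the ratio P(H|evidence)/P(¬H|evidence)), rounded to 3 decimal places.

Prior odds = 1/59 = 0.016949. In log-odds, ln(0.016949) = -4.0775.
Add log likelihood ratios: ln(1.7857) + ln(16.000) = 3.3524.
Posterior log-odds = -0.72513, so posterior odds = exp(-0.72513) = 0.48426.

Posterior odds ≈ 0.484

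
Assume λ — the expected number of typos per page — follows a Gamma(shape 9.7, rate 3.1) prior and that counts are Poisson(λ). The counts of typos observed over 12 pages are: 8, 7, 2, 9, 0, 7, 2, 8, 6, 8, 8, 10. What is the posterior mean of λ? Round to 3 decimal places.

The Poisson likelihood adds the total count to the shape and the number of exposure periods to the rate. Here ∑xᵢ = 75 and n = 12, so shape 9.7→84.7 and rate 3.1→15.1.
E[λ | data] = 84.7/15.1 = 5.609.

Posterior mean ≈ 5.609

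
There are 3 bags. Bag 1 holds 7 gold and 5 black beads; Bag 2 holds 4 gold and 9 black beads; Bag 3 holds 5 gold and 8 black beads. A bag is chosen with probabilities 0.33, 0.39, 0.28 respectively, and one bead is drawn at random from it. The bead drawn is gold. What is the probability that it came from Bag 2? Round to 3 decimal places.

Posterior probability ≈ 0.286

Tabulate prior·likelihood by source: [1] prior 0.33, lik 0.5833, product 0.1925; [2] prior 0.39, lik 0.3077, product 0.1200; [3] prior 0.28, lik 0.3846, product 0.1077.
Normalizing constant = 0.42019; the posterior for Bag 2 is its product over the sum, 0.1200/0.42019 = 0.286.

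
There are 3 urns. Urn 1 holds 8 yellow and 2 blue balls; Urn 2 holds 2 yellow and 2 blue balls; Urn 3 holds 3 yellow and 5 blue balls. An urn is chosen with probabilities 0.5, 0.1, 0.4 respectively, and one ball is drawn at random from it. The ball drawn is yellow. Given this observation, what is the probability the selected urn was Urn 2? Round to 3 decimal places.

Posterior probability ≈ 0.083

P(yellow|Urn 1) = 0.8; P(yellow|Urn 2) = 0.5; P(yellow|Urn 3) = 0.375.
Prior × likelihood for each source: 0.5·0.8=0.4000, 0.1·0.5=0.05000, 0.4·0.375=0.1500. Summing gives P(yellow) = 0.60000.
P(Urn 2 | yellow) = 0.05000 / 0.60000 = 0.083.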